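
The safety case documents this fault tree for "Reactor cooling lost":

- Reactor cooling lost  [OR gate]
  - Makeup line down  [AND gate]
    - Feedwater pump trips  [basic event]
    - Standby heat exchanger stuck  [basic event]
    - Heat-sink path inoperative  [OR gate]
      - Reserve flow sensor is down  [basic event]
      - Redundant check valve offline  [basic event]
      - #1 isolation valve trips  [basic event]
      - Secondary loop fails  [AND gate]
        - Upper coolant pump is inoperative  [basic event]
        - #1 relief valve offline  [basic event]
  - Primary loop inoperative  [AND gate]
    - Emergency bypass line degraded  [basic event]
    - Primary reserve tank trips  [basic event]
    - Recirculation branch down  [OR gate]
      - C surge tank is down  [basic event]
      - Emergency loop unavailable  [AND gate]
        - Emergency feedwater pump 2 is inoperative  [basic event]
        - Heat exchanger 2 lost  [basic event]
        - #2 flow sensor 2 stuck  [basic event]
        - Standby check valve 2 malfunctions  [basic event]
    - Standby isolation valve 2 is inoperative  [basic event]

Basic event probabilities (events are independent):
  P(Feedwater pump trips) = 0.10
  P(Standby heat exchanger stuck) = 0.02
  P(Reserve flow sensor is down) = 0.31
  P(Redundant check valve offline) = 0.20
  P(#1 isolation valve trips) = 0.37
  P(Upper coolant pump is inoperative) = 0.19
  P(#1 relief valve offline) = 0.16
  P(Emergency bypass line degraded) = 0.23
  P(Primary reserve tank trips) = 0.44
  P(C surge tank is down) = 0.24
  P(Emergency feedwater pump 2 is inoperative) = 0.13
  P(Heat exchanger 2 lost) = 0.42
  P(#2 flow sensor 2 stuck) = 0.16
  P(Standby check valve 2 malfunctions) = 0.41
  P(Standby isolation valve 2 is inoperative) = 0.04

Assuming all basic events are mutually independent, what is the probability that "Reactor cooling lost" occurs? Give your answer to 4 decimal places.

0.0023

P(Secondary loop fails) [AND] = 0.19 × 0.16 = 0.030400
P(Heat-sink path inoperative) [OR] = 1 − (1−0.31) × (1−0.20) × (1−0.37) × (1−0.030400) = 0.662812
P(Makeup line down) [AND] = 0.10 × 0.02 × 0.662812 = 0.001326
P(Emergency loop unavailable) [AND] = 0.13 × 0.42 × 0.16 × 0.41 = 0.003582
P(Recirculation branch down) [OR] = 1 − (1−0.24) × (1−0.003582) = 0.242722
P(Primary loop inoperative) [AND] = 0.23 × 0.44 × 0.242722 × 0.04 = 0.000983
P(Reactor cooling lost) [OR] = 1 − (1−0.001326) × (1−0.000983) = 0.002308
Rounded to 4 decimal places: P(Reactor cooling lost) ≈ 0.0023.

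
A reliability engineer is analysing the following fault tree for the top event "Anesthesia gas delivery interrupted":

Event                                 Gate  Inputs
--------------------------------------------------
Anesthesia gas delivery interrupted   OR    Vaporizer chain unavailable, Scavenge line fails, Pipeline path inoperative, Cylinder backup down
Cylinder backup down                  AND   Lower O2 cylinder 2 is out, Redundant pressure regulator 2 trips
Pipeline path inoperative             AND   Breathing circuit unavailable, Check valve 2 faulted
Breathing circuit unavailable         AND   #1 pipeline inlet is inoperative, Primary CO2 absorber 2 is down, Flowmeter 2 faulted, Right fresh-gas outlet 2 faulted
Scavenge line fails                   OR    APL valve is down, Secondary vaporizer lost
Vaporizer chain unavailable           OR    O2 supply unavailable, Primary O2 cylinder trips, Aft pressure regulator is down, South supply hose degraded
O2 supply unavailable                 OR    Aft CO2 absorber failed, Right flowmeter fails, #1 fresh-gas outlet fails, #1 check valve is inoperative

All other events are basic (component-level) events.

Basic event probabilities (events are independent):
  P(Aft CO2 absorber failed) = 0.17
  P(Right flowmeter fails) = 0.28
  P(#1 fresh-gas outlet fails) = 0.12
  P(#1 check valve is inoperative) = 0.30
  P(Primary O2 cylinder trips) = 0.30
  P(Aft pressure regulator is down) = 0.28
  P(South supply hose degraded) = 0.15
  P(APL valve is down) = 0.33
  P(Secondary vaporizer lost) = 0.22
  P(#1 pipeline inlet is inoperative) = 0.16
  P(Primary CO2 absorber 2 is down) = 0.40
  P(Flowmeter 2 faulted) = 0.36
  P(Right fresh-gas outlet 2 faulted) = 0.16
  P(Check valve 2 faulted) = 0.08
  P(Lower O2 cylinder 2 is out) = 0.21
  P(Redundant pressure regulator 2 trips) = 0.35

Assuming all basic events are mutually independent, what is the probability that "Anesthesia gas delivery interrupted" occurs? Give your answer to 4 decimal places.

0.9237

P(O2 supply unavailable) [OR] = 1 − (1−0.17) × (1−0.28) × (1−0.12) × (1−0.30) = 0.631878
P(Vaporizer chain unavailable) [OR] = 1 − (1−0.631878) × (1−0.30) × (1−0.28) × (1−0.15) = 0.842297
P(Scavenge line fails) [OR] = 1 − (1−0.33) × (1−0.22) = 0.477400
P(Breathing circuit unavailable) [AND] = 0.16 × 0.40 × 0.36 × 0.16 = 0.003686
P(Pipeline path inoperative) [AND] = 0.003686 × 0.08 = 0.000295
P(Cylinder backup down) [AND] = 0.21 × 0.35 = 0.073500
P(Anesthesia gas delivery interrupted) [OR] = 1 − (1−0.842297) × (1−0.477400) × (1−0.000295) × (1−0.073500) = 0.923664
Rounded to 4 decimal places: P(Anesthesia gas delivery interrupted) ≈ 0.9237.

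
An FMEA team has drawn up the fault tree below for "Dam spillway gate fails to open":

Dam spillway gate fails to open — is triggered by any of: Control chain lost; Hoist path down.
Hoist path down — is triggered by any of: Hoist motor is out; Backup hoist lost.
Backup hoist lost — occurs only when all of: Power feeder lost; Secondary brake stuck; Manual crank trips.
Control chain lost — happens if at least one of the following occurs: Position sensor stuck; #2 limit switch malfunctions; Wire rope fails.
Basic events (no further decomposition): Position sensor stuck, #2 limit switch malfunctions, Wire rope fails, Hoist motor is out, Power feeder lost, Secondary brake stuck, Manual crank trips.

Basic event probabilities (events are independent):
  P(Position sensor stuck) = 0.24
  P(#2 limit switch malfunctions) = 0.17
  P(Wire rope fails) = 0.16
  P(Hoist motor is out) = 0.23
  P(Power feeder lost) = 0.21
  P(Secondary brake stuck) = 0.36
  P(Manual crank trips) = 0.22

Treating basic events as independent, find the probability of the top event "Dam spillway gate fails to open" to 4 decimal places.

0.5988

P(Control chain lost) [OR] = 1 − (1−0.24) × (1−0.17) × (1−0.16) = 0.470128
P(Backup hoist lost) [AND] = 0.21 × 0.36 × 0.22 = 0.016632
P(Hoist path down) [OR] = 1 − (1−0.23) × (1−0.016632) = 0.242807
P(Dam spillway gate fails to open) [OR] = 1 − (1−0.470128) × (1−0.242807) = 0.598785
Rounded to 4 decimal places: P(Dam spillway gate fails to open) ≈ 0.5988.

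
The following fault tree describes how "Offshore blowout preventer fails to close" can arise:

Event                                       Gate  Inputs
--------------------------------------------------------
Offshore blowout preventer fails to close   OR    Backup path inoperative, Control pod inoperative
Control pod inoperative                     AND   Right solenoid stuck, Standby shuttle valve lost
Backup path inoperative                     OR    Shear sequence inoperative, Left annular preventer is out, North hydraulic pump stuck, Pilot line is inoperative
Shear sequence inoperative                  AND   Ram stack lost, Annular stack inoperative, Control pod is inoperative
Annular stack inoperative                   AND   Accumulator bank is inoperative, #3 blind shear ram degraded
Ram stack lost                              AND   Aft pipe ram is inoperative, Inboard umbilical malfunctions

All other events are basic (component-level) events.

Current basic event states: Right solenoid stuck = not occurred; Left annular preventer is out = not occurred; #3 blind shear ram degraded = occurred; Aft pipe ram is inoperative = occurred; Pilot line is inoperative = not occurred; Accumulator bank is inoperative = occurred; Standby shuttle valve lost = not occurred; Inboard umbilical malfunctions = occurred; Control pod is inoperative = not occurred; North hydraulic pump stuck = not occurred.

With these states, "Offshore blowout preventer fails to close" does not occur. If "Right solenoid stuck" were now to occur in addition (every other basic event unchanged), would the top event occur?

Counterfactual: set "Right solenoid stuck" to occurred.
Ram stack lost [AND]: Aft pipe ram is inoperative=occurs, Inboard umbilical malfunctions=occurs → all inputs occur → occurs.
Annular stack inoperative [AND]: Accumulator bank is inoperative=occurs, #3 blind shear ram degraded=occurs → all inputs occur → occurs.
Shear sequence inoperative [AND]: Ram stack lost=occurs, Annular stack inoperative=occurs, Control pod is inoperative=not → not all inputs occur → does not occur.
Backup path inoperative [OR]: Shear sequence inoperative=not, Left annular preventer is out=not, North hydraulic pump stuck=not, Pilot line is inoperative=not → no input occurs → does not occur.
Control pod inoperative [AND]: Right solenoid stuck=occurs, Standby shuttle valve lost=not → not all inputs occur → does not occur.
Offshore blowout preventer fails to close [OR]: Backup path inoperative=not, Control pod inoperative=not → no input occurs → does not occur.

No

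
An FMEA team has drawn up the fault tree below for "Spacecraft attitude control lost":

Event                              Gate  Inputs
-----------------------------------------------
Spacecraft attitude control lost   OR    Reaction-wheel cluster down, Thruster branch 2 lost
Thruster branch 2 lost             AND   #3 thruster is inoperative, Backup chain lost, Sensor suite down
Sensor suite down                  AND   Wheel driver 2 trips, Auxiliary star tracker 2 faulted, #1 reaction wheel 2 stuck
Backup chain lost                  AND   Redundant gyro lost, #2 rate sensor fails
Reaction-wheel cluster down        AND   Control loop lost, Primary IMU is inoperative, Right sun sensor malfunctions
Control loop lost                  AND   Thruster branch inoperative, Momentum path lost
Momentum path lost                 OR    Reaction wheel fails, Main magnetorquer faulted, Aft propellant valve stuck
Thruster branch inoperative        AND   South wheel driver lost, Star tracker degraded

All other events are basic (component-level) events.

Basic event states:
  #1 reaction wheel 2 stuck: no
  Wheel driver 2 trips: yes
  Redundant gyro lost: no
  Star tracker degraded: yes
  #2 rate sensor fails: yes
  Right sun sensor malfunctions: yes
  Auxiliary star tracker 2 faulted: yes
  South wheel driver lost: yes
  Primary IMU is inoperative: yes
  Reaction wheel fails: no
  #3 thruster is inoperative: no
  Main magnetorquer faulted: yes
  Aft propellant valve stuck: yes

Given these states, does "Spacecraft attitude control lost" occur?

Thruster branch inoperative [AND]: South wheel driver lost=occurs, Star tracker degraded=occurs → all inputs occur → occurs.
Momentum path lost [OR]: Reaction wheel fails=not, Main magnetorquer faulted=occurs, Aft propellant valve stuck=occurs → at least one input occurs → occurs.
Control loop lost [AND]: Thruster branch inoperative=occurs, Momentum path lost=occurs → all inputs occur → occurs.
Reaction-wheel cluster down [AND]: Control loop lost=occurs, Primary IMU is inoperative=occurs, Right sun sensor malfunctions=occurs → all inputs occur → occurs.
Backup chain lost [AND]: Redundant gyro lost=not, #2 rate sensor fails=occurs → not all inputs occur → does not occur.
Sensor suite down [AND]: Wheel driver 2 trips=occurs, Auxiliary star tracker 2 faulted=occurs, #1 reaction wheel 2 stuck=not → not all inputs occur → does not occur.
Thruster branch 2 lost [AND]: #3 thruster is inoperative=not, Backup chain lost=not, Sensor suite down=not → not all inputs occur → does not occur.
Spacecraft attitude control lost [OR]: Reaction-wheel cluster down=occurs, Thruster branch 2 lost=not → at least one input occurs → occurs.

Yes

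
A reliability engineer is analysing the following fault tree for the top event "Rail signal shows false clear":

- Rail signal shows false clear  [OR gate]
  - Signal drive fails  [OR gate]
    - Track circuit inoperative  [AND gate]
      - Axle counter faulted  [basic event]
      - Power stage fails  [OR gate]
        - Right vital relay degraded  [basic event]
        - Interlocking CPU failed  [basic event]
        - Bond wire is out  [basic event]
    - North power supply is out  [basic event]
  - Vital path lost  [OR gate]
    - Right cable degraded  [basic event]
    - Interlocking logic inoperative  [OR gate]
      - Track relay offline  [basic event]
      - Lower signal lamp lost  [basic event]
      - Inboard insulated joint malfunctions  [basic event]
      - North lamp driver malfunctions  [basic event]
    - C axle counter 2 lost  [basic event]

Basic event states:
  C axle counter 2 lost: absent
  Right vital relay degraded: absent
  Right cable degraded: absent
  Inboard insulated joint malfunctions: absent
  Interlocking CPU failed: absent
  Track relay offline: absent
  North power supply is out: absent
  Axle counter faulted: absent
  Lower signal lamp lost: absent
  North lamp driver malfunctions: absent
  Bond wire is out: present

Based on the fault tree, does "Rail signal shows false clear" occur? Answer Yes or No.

Power stage fails [OR]: Right vital relay degraded=not, Interlocking CPU failed=not, Bond wire is out=occurs → at least one input occurs → occurs.
Track circuit inoperative [AND]: Axle counter faulted=not, Power stage fails=occurs → not all inputs occur → does not occur.
Signal drive fails [OR]: Track circuit inoperative=not, North power supply is out=not → no input occurs → does not occur.
Interlocking logic inoperative [OR]: Track relay offline=not, Lower signal lamp lost=not, Inboard insulated joint malfunctions=not, North lamp driver malfunctions=not → no input occurs → does not occur.
Vital path lost [OR]: Right cable degraded=not, Interlocking logic inoperative=not, C axle counter 2 lost=not → no input occurs → does not occur.
Rail signal shows false clear [OR]: Signal drive fails=not, Vital path lost=not → no input occurs → does not occur.

No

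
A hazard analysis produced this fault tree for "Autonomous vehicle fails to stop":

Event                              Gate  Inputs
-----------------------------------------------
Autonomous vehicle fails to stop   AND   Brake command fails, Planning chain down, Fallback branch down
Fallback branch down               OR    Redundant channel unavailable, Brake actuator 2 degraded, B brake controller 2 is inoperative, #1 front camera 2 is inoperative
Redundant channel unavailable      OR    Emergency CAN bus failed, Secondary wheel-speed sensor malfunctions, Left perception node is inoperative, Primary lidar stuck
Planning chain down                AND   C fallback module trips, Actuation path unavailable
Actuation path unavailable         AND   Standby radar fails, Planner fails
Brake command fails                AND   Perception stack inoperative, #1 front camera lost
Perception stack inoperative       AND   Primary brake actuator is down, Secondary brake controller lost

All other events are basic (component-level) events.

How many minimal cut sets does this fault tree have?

Perception stack inoperative [AND]: one cut set from each child combined → 1 × 1 = 1 cut set(s).
Brake command fails [AND]: one cut set from each child combined → 1 × 1 = 1 cut set(s).
Actuation path unavailable [AND]: one cut set from each child combined → 1 × 1 = 1 cut set(s).
Planning chain down [AND]: one cut set from each child combined → 1 × 1 = 1 cut set(s).
Redundant channel unavailable [OR]: union of children's cut sets → 4 cut set(s).
Fallback branch down [OR]: union of children's cut sets → 7 cut set(s).
Autonomous vehicle fails to stop [AND]: one cut set from each child combined → 1 × 1 × 7 = 7 cut set(s).
Minimal cut sets: {#1 front camera lost, C fallback module trips, Emergency CAN bus failed, Planner fails, Primary brake actuator is down, Secondary brake controller lost, Standby radar fails}; {#1 front camera lost, C fallback module trips, Planner fails, Primary brake actuator is down, Secondary brake controller lost, Secondary wheel-speed sensor malfunctions, Standby radar fails}; {#1 front camera lost, C fallback module trips, Left perception node is inoperative, Planner fails, Primary brake actuator is down, Secondary brake controller lost, Standby radar fails}; {#1 front camera lost, C fallback module trips, Planner fails, Primary brake actuator is down, Primary lidar stuck, Secondary brake controller lost, Standby radar fails}; {#1 front camera lost, Brake actuator 2 degraded, C fallback module trips, Planner fails, Primary brake actuator is down, Secondary brake controller lost, Standby radar fails}; {#1 front camera lost, B brake controller 2 is inoperative, C fallback module trips, Planner fails, Primary brake actuator is down, Secondary brake controller lost, Standby radar fails}; {#1 front camera 2 is inoperative, #1 front camera lost, C fallback module trips, Planner fails, Primary brake actuator is down, Secondary brake controller lost, Standby radar fails}.

7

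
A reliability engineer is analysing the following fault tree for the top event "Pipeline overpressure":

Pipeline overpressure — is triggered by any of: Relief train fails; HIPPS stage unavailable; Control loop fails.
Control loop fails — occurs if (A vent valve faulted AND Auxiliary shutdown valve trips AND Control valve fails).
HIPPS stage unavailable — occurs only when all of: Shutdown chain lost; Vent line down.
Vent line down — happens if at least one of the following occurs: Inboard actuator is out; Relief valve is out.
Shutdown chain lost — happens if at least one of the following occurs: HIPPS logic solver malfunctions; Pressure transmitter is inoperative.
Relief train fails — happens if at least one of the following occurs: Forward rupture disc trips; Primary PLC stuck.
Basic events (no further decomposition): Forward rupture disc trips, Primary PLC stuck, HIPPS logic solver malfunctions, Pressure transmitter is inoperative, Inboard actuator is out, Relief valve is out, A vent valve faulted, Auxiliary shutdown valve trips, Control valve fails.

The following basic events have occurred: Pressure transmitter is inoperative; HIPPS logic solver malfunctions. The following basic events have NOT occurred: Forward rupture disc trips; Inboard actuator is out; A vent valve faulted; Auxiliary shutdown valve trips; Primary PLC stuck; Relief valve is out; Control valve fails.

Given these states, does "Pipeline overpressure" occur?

No

Relief train fails [OR]: Forward rupture disc trips=not, Primary PLC stuck=not → no input occurs → does not occur.
Shutdown chain lost [OR]: HIPPS logic solver malfunctions=occurs, Pressure transmitter is inoperative=occurs → at least one input occurs → occurs.
Vent line down [OR]: Inboard actuator is out=not, Relief valve is out=not → no input occurs → does not occur.
HIPPS stage unavailable [AND]: Shutdown chain lost=occurs, Vent line down=not → not all inputs occur → does not occur.
Control loop fails [AND]: A vent valve faulted=not, Auxiliary shutdown valve trips=not, Control valve fails=not → not all inputs occur → does not occur.
Pipeline overpressure [OR]: Relief train fails=not, HIPPS stage unavailable=not, Control loop fails=not → no input occurs → does not occur.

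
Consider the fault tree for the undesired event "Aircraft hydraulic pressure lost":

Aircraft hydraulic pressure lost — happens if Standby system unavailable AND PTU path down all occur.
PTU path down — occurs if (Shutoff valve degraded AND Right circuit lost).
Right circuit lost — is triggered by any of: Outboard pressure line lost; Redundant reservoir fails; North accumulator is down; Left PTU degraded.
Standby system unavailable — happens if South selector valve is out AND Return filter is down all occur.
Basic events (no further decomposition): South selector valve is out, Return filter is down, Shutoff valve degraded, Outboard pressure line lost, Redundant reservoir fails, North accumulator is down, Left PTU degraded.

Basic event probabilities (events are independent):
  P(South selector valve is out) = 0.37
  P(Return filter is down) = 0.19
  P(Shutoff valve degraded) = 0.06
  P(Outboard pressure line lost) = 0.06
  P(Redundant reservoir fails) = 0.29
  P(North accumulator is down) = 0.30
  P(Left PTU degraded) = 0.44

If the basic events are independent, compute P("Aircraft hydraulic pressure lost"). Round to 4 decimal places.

0.0031

P(Standby system unavailable) [AND] = 0.37 × 0.19 = 0.070300
P(Right circuit lost) [OR] = 1 − (1−0.06) × (1−0.29) × (1−0.30) × (1−0.44) = 0.738379
P(PTU path down) [AND] = 0.06 × 0.738379 = 0.044303
P(Aircraft hydraulic pressure lost) [AND] = 0.070300 × 0.044303 = 0.003115
Rounded to 4 decimal places: P(Aircraft hydraulic pressure lost) ≈ 0.0031.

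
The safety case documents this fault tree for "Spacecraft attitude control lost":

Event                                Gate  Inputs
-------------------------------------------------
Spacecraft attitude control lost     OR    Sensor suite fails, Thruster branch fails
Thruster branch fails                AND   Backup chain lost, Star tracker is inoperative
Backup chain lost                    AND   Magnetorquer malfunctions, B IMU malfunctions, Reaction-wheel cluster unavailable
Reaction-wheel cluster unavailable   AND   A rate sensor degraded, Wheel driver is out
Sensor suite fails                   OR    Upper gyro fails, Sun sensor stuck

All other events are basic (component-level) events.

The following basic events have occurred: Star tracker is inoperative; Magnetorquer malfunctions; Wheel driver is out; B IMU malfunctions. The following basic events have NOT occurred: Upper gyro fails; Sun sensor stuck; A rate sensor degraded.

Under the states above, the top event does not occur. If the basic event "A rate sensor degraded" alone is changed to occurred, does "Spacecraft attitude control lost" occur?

Yes

Counterfactual: set "A rate sensor degraded" to occurred.
Sensor suite fails [OR]: Upper gyro fails=not, Sun sensor stuck=not → no input occurs → does not occur.
Reaction-wheel cluster unavailable [AND]: A rate sensor degraded=occurs, Wheel driver is out=occurs → all inputs occur → occurs.
Backup chain lost [AND]: Magnetorquer malfunctions=occurs, B IMU malfunctions=occurs, Reaction-wheel cluster unavailable=occurs → all inputs occur → occurs.
Thruster branch fails [AND]: Backup chain lost=occurs, Star tracker is inoperative=occurs → all inputs occur → occurs.
Spacecraft attitude control lost [OR]: Sensor suite fails=not, Thruster branch fails=occurs → at least one input occurs → occurs.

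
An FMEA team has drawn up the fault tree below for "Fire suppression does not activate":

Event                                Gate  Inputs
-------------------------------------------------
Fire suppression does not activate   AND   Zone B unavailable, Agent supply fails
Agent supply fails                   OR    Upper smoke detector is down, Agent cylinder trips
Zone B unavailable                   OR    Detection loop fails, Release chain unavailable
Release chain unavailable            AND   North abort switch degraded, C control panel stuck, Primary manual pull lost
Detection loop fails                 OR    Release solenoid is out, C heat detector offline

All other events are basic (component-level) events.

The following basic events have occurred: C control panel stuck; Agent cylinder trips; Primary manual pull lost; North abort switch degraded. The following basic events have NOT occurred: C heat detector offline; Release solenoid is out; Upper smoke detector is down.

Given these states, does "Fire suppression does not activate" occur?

Yes

Detection loop fails [OR]: Release solenoid is out=not, C heat detector offline=not → no input occurs → does not occur.
Release chain unavailable [AND]: North abort switch degraded=occurs, C control panel stuck=occurs, Primary manual pull lost=occurs → all inputs occur → occurs.
Zone B unavailable [OR]: Detection loop fails=not, Release chain unavailable=occurs → at least one input occurs → occurs.
Agent supply fails [OR]: Upper smoke detector is down=not, Agent cylinder trips=occurs → at least one input occurs → occurs.
Fire suppression does not activate [AND]: Zone B unavailable=occurs, Agent supply fails=occurs → all inputs occur → occurs.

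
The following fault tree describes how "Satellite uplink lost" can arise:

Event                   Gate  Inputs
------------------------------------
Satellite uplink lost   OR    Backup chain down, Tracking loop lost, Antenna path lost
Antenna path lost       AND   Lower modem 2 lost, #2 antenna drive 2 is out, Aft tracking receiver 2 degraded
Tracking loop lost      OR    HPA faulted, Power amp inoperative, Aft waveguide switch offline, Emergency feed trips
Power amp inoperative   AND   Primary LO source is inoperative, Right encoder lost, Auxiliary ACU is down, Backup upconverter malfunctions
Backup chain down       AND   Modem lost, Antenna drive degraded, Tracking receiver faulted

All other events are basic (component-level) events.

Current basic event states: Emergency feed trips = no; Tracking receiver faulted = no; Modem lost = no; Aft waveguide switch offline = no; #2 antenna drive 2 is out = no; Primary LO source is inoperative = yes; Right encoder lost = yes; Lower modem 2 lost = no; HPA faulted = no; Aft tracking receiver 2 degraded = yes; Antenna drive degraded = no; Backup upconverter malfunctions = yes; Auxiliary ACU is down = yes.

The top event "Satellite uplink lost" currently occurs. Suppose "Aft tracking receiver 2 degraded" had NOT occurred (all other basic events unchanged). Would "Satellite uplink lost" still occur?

Counterfactual: set "Aft tracking receiver 2 degraded" to not occurred.
Backup chain down [AND]: Modem lost=not, Antenna drive degraded=not, Tracking receiver faulted=not → not all inputs occur → does not occur.
Power amp inoperative [AND]: Primary LO source is inoperative=occurs, Right encoder lost=occurs, Auxiliary ACU is down=occurs, Backup upconverter malfunctions=occurs → all inputs occur → occurs.
Tracking loop lost [OR]: HPA faulted=not, Power amp inoperative=occurs, Aft waveguide switch offline=not, Emergency feed trips=not → at least one input occurs → occurs.
Antenna path lost [AND]: Lower modem 2 lost=not, #2 antenna drive 2 is out=not, Aft tracking receiver 2 degraded=not → not all inputs occur → does not occur.
Satellite uplink lost [OR]: Backup chain down=not, Tracking loop lost=occurs, Antenna path lost=not → at least one input occurs → occurs.

Yes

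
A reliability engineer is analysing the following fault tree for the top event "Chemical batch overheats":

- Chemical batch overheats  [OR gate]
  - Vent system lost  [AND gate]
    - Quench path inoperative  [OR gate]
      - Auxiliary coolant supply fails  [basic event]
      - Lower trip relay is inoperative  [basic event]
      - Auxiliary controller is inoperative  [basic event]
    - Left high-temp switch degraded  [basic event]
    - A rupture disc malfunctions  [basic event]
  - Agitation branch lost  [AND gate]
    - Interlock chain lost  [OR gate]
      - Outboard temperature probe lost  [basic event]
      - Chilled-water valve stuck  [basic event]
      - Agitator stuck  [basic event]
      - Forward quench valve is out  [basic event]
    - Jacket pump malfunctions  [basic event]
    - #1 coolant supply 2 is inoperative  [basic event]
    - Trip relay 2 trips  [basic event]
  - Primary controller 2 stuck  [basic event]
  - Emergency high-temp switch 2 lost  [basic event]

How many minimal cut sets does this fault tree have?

9

Quench path inoperative [OR]: union of children's cut sets → 3 cut set(s).
Vent system lost [AND]: one cut set from each child combined → 3 × 1 × 1 = 3 cut set(s).
Interlock chain lost [OR]: union of children's cut sets → 4 cut set(s).
Agitation branch lost [AND]: one cut set from each child combined → 4 × 1 × 1 × 1 = 4 cut set(s).
Chemical batch overheats [OR]: union of children's cut sets → 9 cut set(s).
Minimal cut sets: {A rupture disc malfunctions, Auxiliary coolant supply fails, Left high-temp switch degraded}; {A rupture disc malfunctions, Left high-temp switch degraded, Lower trip relay is inoperative}; {A rupture disc malfunctions, Auxiliary controller is inoperative, Left high-temp switch degraded}; {#1 coolant supply 2 is inoperative, Jacket pump malfunctions, Outboard temperature probe lost, Trip relay 2 trips}; {#1 coolant supply 2 is inoperative, Chilled-water valve stuck, Jacket pump malfunctions, Trip relay 2 trips}; {#1 coolant supply 2 is inoperative, Agitator stuck, Jacket pump malfunctions, Trip relay 2 trips}; {#1 coolant supply 2 is inoperative, Forward quench valve is out, Jacket pump malfunctions, Trip relay 2 trips}; {Primary controller 2 stuck}; {Emergency high-temp switch 2 lost}.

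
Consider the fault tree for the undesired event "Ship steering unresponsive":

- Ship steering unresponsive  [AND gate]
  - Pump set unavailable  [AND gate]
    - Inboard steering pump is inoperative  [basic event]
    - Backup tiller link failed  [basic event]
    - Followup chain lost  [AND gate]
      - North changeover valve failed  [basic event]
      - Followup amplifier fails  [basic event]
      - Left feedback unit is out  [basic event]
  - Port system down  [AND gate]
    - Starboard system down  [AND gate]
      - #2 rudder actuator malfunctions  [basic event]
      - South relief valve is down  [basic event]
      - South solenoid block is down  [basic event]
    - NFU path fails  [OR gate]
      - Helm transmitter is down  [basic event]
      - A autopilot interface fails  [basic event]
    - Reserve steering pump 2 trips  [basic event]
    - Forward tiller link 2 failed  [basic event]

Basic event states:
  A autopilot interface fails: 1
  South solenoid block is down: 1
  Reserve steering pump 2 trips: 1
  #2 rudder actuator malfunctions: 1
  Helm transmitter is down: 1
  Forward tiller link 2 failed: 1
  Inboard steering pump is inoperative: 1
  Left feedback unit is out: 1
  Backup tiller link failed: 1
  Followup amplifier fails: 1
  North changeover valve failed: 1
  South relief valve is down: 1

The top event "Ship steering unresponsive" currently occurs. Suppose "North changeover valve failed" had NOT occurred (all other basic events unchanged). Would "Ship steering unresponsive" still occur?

No

Counterfactual: set "North changeover valve failed" to not occurred.
Followup chain lost [AND]: North changeover valve failed=not, Followup amplifier fails=occurs, Left feedback unit is out=occurs → not all inputs occur → does not occur.
Pump set unavailable [AND]: Inboard steering pump is inoperative=occurs, Backup tiller link failed=occurs, Followup chain lost=not → not all inputs occur → does not occur.
Starboard system down [AND]: #2 rudder actuator malfunctions=occurs, South relief valve is down=occurs, South solenoid block is down=occurs → all inputs occur → occurs.
NFU path fails [OR]: Helm transmitter is down=occurs, A autopilot interface fails=occurs → at least one input occurs → occurs.
Port system down [AND]: Starboard system down=occurs, NFU path fails=occurs, Reserve steering pump 2 trips=occurs, Forward tiller link 2 failed=occurs → all inputs occur → occurs.
Ship steering unresponsive [AND]: Pump set unavailable=not, Port system down=occurs → not all inputs occur → does not occur.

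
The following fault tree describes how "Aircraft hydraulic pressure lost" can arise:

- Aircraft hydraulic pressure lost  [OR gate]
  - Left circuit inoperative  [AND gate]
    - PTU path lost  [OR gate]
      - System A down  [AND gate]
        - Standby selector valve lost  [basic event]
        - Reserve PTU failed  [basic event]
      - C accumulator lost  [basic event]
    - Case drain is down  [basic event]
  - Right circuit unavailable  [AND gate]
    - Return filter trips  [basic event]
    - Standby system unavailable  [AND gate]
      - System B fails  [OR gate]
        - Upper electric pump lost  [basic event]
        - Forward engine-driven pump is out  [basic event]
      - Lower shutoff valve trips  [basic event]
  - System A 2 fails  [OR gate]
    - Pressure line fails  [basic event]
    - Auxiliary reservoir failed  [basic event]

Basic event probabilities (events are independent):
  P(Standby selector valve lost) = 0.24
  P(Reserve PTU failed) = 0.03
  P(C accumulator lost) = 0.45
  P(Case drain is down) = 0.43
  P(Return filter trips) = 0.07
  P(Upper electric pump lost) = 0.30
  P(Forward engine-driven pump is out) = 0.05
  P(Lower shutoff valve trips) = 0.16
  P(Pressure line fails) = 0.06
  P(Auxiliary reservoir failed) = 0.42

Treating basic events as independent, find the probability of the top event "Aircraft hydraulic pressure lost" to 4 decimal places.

P(System A down) [AND] = 0.24 × 0.03 = 0.007200
P(PTU path lost) [OR] = 1 − (1−0.007200) × (1−0.45) = 0.453960
P(Left circuit inoperative) [AND] = 0.453960 × 0.43 = 0.195203
P(System B fails) [OR] = 1 − (1−0.30) × (1−0.05) = 0.335000
P(Standby system unavailable) [AND] = 0.335000 × 0.16 = 0.053600
P(Right circuit unavailable) [AND] = 0.07 × 0.053600 = 0.003752
P(System A 2 fails) [OR] = 1 − (1−0.06) × (1−0.42) = 0.454800
P(Aircraft hydraulic pressure lost) [OR] = 1 − (1−0.195203) × (1−0.003752) × (1−0.454800) = 0.562871
Rounded to 4 decimal places: P(Aircraft hydraulic pressure lost) ≈ 0.5629.

0.5629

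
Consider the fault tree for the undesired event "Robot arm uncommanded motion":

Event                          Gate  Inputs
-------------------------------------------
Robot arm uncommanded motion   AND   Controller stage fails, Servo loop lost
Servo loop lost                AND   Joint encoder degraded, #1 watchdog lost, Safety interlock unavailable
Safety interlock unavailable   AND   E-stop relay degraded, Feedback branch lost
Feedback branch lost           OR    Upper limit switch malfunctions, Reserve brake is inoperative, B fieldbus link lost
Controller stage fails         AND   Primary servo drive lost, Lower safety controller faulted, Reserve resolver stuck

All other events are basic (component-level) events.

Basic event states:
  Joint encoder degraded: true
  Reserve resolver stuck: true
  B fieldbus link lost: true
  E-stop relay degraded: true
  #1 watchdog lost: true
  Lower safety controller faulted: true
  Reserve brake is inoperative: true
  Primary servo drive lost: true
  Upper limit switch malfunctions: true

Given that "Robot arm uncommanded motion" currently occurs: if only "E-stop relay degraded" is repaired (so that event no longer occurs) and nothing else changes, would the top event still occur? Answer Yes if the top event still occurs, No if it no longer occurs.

No

Counterfactual: set "E-stop relay degraded" to not occurred.
Controller stage fails [AND]: Primary servo drive lost=occurs, Lower safety controller faulted=occurs, Reserve resolver stuck=occurs → all inputs occur → occurs.
Feedback branch lost [OR]: Upper limit switch malfunctions=occurs, Reserve brake is inoperative=occurs, B fieldbus link lost=occurs → at least one input occurs → occurs.
Safety interlock unavailable [AND]: E-stop relay degraded=not, Feedback branch lost=occurs → not all inputs occur → does not occur.
Servo loop lost [AND]: Joint encoder degraded=occurs, #1 watchdog lost=occurs, Safety interlock unavailable=not → not all inputs occur → does not occur.
Robot arm uncommanded motion [AND]: Controller stage fails=occurs, Servo loop lost=not → not all inputs occur → does not occur.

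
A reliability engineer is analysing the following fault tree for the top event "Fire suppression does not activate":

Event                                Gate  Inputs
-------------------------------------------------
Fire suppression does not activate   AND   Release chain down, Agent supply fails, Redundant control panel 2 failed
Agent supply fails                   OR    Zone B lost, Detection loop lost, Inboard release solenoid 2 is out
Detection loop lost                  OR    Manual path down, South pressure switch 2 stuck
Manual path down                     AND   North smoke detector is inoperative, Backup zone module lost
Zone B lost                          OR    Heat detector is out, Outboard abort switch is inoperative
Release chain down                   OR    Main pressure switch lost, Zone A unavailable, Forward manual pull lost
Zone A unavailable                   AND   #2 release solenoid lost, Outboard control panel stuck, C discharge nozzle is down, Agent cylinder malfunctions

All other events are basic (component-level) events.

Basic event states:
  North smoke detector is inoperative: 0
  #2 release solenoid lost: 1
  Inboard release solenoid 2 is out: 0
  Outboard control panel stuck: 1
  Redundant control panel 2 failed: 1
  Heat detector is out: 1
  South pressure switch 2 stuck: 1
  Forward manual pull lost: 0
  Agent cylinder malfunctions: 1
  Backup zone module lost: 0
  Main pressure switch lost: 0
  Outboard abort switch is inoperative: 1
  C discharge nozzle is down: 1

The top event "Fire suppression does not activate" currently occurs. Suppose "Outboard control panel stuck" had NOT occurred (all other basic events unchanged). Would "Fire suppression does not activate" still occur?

Counterfactual: set "Outboard control panel stuck" to not occurred.
Zone A unavailable [AND]: #2 release solenoid lost=occurs, Outboard control panel stuck=not, C discharge nozzle is down=occurs, Agent cylinder malfunctions=occurs → not all inputs occur → does not occur.
Release chain down [OR]: Main pressure switch lost=not, Zone A unavailable=not, Forward manual pull lost=not → no input occurs → does not occur.
Zone B lost [OR]: Heat detector is out=occurs, Outboard abort switch is inoperative=occurs → at least one input occurs → occurs.
Manual path down [AND]: North smoke detector is inoperative=not, Backup zone module lost=not → not all inputs occur → does not occur.
Detection loop lost [OR]: Manual path down=not, South pressure switch 2 stuck=occurs → at least one input occurs → occurs.
Agent supply fails [OR]: Zone B lost=occurs, Detection loop lost=occurs, Inboard release solenoid 2 is out=not → at least one input occurs → occurs.
Fire suppression does not activate [AND]: Release chain down=not, Agent supply fails=occurs, Redundant control panel 2 failed=occurs → not all inputs occur → does not occur.

No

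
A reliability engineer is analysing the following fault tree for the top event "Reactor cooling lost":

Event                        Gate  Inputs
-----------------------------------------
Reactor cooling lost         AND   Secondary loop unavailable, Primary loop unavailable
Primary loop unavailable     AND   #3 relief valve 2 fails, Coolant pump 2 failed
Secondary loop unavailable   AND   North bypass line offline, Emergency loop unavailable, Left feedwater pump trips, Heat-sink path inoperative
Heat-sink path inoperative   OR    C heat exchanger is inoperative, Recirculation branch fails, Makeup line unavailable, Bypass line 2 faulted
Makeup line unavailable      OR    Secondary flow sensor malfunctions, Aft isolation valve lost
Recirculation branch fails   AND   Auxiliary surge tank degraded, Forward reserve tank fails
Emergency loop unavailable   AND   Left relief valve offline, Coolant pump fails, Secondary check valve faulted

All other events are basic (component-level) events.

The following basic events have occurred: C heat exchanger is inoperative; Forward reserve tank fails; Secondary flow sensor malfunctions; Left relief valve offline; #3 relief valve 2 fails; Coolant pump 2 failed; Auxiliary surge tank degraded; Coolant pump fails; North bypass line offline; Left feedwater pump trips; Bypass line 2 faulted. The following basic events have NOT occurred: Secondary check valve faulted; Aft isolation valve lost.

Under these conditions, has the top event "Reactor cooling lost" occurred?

Emergency loop unavailable [AND]: Left relief valve offline=occurs, Coolant pump fails=occurs, Secondary check valve faulted=not → not all inputs occur → does not occur.
Recirculation branch fails [AND]: Auxiliary surge tank degraded=occurs, Forward reserve tank fails=occurs → all inputs occur → occurs.
Makeup line unavailable [OR]: Secondary flow sensor malfunctions=occurs, Aft isolation valve lost=not → at least one input occurs → occurs.
Heat-sink path inoperative [OR]: C heat exchanger is inoperative=occurs, Recirculation branch fails=occurs, Makeup line unavailable=occurs, Bypass line 2 faulted=occurs → at least one input occurs → occurs.
Secondary loop unavailable [AND]: North bypass line offline=occurs, Emergency loop unavailable=not, Left feedwater pump trips=occurs, Heat-sink path inoperative=occurs → not all inputs occur → does not occur.
Primary loop unavailable [AND]: #3 relief valve 2 fails=occurs, Coolant pump 2 failed=occurs → all inputs occur → occurs.
Reactor cooling lost [AND]: Secondary loop unavailable=not, Primary loop unavailable=occurs → not all inputs occur → does not occur.

No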